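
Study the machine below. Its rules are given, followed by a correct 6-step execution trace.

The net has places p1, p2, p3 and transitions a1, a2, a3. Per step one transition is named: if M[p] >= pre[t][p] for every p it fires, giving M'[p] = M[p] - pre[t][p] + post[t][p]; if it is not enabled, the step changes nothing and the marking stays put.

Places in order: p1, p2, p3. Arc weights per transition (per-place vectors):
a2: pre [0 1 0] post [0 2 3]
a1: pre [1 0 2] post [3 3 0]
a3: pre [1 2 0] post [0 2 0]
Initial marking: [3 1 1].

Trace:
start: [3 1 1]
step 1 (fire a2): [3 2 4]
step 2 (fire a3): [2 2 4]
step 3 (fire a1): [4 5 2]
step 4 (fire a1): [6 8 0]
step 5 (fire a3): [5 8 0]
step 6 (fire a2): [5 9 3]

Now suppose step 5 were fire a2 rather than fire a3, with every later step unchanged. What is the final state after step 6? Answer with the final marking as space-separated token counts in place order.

(re-executing from step 5 with the substitution; state before step 5: [6 8 0])
step 5 (fire a2): [6 9 3]
step 6 (fire a2): [6 10 6]

6 10 6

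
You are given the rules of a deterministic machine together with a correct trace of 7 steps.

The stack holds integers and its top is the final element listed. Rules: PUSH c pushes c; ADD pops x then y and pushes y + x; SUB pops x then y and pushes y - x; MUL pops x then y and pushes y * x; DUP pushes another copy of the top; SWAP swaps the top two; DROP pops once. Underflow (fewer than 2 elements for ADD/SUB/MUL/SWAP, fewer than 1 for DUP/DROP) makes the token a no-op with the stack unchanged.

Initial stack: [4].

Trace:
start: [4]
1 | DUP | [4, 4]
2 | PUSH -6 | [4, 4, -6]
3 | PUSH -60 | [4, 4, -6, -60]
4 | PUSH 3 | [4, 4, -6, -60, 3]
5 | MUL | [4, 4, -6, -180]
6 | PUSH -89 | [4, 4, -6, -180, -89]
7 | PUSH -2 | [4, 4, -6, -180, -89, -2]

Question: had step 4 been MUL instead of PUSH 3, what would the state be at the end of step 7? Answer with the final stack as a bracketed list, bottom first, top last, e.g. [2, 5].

(re-executing from step 4 with the substitution; state before step 4: [4, 4, -6, -60])
4 | MUL | [4, 4, 360]
5 | MUL | [4, 1440]
6 | PUSH -89 | [4, 1440, -89]
7 | PUSH -2 | [4, 1440, -89, -2]

[4, 1440, -89, -2]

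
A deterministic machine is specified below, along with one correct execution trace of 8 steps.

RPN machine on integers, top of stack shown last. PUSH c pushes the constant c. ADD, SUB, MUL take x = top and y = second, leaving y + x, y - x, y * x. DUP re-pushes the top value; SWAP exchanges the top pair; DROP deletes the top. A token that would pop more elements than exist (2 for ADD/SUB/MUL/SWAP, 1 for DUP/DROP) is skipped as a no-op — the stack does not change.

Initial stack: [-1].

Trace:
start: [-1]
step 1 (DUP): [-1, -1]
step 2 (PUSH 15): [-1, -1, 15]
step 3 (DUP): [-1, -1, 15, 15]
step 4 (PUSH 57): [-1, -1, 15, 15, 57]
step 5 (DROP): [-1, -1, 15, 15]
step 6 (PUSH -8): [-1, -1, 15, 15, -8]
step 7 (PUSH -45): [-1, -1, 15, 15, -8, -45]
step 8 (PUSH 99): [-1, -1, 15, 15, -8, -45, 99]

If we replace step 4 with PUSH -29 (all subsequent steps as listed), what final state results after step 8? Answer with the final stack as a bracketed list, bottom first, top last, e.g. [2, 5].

(re-executing from step 4 with the substitution; state before step 4: [-1, -1, 15, 15])
step 4 (PUSH -29): [-1, -1, 15, 15, -29]
step 5 (DROP): [-1, -1, 15, 15]
step 6 (PUSH -8): [-1, -1, 15, 15, -8]
step 7 (PUSH -45): [-1, -1, 15, 15, -8, -45]
step 8 (PUSH 99): [-1, -1, 15, 15, -8, -45, 99]

[-1, -1, 15, 15, -8, -45, 99]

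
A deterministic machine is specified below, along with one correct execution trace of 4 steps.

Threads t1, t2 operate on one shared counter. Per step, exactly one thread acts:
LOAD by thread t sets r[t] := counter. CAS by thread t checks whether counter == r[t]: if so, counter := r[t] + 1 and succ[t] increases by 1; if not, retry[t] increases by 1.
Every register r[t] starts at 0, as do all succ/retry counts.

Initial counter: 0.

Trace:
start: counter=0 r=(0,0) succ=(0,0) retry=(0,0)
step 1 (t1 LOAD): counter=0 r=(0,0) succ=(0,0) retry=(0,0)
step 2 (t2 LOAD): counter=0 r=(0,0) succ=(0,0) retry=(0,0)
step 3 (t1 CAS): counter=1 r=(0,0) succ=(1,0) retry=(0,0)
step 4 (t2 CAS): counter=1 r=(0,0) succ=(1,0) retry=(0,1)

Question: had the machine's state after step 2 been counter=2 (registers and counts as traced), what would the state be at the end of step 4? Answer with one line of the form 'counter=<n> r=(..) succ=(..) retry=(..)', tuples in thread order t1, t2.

counter=2 r=(0,0) succ=(0,0) retry=(1,1)

state after step 2 := counter=2 r=(0,0) succ=(0,0) retry=(0,0)
step 3 (t1 CAS): counter=2 r=(0,0) succ=(0,0) retry=(1,0)
step 4 (t2 CAS): counter=2 r=(0,0) succ=(0,0) retry=(1,1)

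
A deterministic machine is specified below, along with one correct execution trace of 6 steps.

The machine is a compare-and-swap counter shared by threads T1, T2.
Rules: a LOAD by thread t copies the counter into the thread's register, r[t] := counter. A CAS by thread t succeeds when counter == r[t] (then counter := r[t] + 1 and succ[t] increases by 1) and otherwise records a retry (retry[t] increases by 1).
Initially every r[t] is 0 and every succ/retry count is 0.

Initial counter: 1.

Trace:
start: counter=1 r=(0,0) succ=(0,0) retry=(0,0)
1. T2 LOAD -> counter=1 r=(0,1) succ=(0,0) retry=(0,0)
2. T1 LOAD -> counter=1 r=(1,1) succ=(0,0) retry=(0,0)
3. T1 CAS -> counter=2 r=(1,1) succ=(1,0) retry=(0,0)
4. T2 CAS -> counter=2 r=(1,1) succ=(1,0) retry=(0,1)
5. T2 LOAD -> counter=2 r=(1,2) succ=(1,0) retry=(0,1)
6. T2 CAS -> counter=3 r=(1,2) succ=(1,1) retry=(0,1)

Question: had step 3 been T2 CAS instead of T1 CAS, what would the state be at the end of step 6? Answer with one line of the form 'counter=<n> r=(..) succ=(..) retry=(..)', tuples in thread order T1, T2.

(re-executing from step 3 with the substitution; state before step 3: counter=1 r=(1,1) succ=(0,0) retry=(0,0))
3. T2 CAS -> counter=2 r=(1,1) succ=(0,1) retry=(0,0)
4. T2 CAS -> counter=2 r=(1,1) succ=(0,1) retry=(0,1)
5. T2 LOAD -> counter=2 r=(1,2) succ=(0,1) retry=(0,1)
6. T2 CAS -> counter=3 r=(1,2) succ=(0,2) retry=(0,1)

counter=3 r=(1,2) succ=(0,2) retry=(0,1)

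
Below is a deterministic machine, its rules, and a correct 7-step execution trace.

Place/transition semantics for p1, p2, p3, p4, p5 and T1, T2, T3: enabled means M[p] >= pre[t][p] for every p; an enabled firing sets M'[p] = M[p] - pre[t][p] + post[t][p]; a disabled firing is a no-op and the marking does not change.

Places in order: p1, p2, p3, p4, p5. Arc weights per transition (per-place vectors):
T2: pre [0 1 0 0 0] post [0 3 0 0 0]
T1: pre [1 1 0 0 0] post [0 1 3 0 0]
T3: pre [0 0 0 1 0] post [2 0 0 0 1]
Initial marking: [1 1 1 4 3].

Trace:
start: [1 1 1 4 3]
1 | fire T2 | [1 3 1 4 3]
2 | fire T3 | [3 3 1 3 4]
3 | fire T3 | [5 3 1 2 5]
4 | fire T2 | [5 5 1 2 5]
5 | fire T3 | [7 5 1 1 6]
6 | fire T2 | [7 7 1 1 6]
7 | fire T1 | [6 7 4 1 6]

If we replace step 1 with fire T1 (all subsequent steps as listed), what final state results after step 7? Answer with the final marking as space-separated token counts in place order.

5 5 7 1 6

(re-executing from step 1 with the substitution; state before step 1: [1 1 1 4 3])
1 | fire T1 | [0 1 4 4 3]
2 | fire T3 | [2 1 4 3 4]
3 | fire T3 | [4 1 4 2 5]
4 | fire T2 | [4 3 4 2 5]
5 | fire T3 | [6 3 4 1 6]
6 | fire T2 | [6 5 4 1 6]
7 | fire T1 | [5 5 7 1 6]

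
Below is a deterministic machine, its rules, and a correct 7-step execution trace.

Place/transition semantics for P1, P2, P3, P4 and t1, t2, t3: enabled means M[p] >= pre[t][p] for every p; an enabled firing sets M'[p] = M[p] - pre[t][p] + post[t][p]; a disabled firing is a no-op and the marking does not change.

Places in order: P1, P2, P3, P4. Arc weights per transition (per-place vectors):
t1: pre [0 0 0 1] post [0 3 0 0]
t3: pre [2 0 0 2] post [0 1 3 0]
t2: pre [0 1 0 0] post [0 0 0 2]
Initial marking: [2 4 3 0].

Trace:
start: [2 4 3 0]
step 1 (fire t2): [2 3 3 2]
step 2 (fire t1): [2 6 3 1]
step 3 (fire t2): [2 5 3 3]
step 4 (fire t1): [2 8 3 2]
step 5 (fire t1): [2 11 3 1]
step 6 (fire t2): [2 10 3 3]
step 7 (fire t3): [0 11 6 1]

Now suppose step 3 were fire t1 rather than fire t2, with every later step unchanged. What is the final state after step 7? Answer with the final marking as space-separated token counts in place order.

0 9 6 0

(re-executing from step 3 with the substitution; state before step 3: [2 6 3 1])
step 3 (fire t1): [2 9 3 0]
step 4 (fire t1): [2 9 3 0]
step 5 (fire t1): [2 9 3 0]
step 6 (fire t2): [2 8 3 2]
step 7 (fire t3): [0 9 6 0]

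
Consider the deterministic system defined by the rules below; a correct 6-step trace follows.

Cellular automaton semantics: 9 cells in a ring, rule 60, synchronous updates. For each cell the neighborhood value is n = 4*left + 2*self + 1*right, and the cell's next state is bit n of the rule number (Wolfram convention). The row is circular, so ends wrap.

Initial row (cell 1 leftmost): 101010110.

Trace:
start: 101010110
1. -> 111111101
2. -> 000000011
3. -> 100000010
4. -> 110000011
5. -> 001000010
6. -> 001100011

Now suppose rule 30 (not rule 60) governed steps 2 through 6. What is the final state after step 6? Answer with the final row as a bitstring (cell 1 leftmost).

000111001

(re-executing steps 2..6 under rule 30; state before step 2: 111111101)
2. -> 000000001
3. -> 100000011
4. -> 010000110
5. -> 111001101
6. -> 000111001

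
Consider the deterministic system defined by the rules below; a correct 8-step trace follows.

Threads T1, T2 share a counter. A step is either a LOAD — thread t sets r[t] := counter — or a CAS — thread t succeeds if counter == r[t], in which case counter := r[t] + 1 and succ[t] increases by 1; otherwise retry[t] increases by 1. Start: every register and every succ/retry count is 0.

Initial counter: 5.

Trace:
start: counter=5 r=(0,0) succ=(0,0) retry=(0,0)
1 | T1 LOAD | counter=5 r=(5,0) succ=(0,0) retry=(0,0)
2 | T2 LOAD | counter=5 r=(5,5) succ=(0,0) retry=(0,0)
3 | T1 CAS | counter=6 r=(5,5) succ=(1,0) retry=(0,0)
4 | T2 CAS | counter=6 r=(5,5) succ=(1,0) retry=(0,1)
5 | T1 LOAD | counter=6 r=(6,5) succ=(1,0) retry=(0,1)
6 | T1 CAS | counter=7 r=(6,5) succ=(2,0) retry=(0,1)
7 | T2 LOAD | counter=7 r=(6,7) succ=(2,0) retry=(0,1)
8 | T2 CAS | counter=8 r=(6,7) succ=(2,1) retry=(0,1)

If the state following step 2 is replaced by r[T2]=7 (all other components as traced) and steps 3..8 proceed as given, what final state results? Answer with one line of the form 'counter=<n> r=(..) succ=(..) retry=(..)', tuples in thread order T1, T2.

state after step 2 := counter=5 r=(5,7) succ=(0,0) retry=(0,0)
3 | T1 CAS | counter=6 r=(5,7) succ=(1,0) retry=(0,0)
4 | T2 CAS | counter=6 r=(5,7) succ=(1,0) retry=(0,1)
5 | T1 LOAD | counter=6 r=(6,7) succ=(1,0) retry=(0,1)
6 | T1 CAS | counter=7 r=(6,7) succ=(2,0) retry=(0,1)
7 | T2 LOAD | counter=7 r=(6,7) succ=(2,0) retry=(0,1)
8 | T2 CAS | counter=8 r=(6,7) succ=(2,1) retry=(0,1)

counter=8 r=(6,7) succ=(2,1) retry=(0,1)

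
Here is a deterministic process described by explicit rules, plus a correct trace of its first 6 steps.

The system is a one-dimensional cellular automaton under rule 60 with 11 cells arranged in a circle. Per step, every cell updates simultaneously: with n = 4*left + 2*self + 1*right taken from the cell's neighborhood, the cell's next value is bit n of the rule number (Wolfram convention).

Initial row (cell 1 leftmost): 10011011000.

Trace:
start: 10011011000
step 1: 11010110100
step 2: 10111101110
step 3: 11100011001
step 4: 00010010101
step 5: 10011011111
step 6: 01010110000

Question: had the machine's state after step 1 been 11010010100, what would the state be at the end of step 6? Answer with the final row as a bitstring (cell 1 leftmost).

state after step 1 := 11010010100
step 2: 10111011110
step 3: 11100110001
step 4: 00010101001
step 5: 10011111101
step 6: 01010000011

01010000011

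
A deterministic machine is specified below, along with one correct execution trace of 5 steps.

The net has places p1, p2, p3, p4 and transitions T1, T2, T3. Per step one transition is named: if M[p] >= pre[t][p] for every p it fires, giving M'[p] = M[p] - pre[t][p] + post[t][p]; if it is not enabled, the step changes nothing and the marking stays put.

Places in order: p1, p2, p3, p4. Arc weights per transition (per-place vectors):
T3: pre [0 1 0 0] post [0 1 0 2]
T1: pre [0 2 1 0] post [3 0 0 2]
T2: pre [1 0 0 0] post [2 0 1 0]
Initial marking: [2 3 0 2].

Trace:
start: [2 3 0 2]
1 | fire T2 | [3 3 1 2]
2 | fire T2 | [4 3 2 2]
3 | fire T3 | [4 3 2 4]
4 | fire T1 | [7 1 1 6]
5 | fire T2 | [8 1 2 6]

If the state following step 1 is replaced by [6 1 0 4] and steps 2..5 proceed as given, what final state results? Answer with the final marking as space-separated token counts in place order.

state after step 1 := [6 1 0 4]
2 | fire T2 | [7 1 1 4]
3 | fire T3 | [7 1 1 6]
4 | fire T1 | [7 1 1 6]
5 | fire T2 | [8 1 2 6]

8 1 2 6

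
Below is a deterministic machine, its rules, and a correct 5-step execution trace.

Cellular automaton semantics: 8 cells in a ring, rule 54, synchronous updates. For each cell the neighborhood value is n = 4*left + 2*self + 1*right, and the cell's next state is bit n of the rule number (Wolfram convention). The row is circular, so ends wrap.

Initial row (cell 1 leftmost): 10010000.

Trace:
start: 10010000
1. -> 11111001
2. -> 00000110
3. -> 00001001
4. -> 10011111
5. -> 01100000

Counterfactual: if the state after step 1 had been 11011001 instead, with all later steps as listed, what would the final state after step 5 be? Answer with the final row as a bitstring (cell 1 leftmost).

state after step 1 := 11011001
2. -> 00100110
3. -> 01111001
4. -> 10000111
5. -> 01001000

01001000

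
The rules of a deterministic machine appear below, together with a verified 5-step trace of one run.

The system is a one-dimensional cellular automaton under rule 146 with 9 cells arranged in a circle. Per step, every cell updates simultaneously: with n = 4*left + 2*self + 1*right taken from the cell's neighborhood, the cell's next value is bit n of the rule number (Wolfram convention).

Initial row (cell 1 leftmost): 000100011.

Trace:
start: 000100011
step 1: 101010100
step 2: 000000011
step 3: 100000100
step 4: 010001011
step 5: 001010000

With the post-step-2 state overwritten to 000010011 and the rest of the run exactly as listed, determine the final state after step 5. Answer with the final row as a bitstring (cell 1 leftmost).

000100100

state after step 2 := 000010011
step 3: 100101100
step 4: 011000011
step 5: 000100100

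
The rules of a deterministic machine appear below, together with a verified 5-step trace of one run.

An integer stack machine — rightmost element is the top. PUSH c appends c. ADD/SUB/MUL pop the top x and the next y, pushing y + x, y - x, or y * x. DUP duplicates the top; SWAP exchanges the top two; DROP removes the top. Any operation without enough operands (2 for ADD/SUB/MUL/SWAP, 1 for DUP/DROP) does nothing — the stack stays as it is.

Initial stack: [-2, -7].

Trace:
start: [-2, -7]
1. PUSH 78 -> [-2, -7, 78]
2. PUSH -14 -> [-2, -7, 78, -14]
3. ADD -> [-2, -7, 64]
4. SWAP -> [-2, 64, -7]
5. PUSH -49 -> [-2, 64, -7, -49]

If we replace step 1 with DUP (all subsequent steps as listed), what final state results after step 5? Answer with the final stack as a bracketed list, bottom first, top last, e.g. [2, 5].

[-2, -21, -7, -49]

(re-executing from step 1 with the substitution; state before step 1: [-2, -7])
1. DUP -> [-2, -7, -7]
2. PUSH -14 -> [-2, -7, -7, -14]
3. ADD -> [-2, -7, -21]
4. SWAP -> [-2, -21, -7]
5. PUSH -49 -> [-2, -21, -7, -49]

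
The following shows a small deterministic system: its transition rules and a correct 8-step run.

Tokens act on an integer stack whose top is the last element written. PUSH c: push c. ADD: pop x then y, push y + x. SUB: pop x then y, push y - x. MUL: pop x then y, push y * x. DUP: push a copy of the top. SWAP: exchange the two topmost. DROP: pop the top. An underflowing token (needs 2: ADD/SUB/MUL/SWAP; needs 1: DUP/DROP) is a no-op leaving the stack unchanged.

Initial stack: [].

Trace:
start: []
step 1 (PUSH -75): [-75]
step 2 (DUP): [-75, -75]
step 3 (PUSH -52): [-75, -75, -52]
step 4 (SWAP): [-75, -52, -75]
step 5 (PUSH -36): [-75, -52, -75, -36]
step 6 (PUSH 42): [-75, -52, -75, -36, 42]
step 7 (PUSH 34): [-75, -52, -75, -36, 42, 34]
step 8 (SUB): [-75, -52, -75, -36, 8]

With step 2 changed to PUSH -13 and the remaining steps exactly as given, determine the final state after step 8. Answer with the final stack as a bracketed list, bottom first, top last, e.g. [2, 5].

[-75, -52, -13, -36, 8]

(re-executing from step 2 with the substitution; state before step 2: [-75])
step 2 (PUSH -13): [-75, -13]
step 3 (PUSH -52): [-75, -13, -52]
step 4 (SWAP): [-75, -52, -13]
step 5 (PUSH -36): [-75, -52, -13, -36]
step 6 (PUSH 42): [-75, -52, -13, -36, 42]
step 7 (PUSH 34): [-75, -52, -13, -36, 42, 34]
step 8 (SUB): [-75, -52, -13, -36, 8]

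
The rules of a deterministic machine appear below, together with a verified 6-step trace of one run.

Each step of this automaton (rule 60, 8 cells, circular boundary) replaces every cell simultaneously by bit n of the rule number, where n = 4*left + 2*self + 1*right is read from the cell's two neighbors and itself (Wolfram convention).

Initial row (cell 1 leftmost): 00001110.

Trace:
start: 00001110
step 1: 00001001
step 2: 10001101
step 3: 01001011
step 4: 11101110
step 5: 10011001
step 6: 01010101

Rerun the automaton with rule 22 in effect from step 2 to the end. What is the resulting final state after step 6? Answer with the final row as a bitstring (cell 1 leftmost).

00000110

(re-executing steps 2..6 under rule 22; state before step 2: 00001001)
step 2: 10011111
step 3: 01100000
step 4: 10010000
step 5: 11111001
step 6: 00000110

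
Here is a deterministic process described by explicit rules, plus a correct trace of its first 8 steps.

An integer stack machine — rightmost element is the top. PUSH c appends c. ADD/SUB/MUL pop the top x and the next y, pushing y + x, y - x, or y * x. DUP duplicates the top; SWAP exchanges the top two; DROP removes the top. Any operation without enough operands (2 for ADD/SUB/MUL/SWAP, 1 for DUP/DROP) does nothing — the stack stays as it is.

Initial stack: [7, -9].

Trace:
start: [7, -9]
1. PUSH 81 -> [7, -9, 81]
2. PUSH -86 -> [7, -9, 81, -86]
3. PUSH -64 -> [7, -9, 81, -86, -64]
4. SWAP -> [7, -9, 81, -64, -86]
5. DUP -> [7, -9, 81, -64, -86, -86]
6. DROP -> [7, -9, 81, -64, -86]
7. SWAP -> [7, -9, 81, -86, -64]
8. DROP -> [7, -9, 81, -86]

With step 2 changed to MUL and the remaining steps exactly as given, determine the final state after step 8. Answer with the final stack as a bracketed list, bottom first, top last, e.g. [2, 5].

[7, -729]

(re-executing from step 2 with the substitution; state before step 2: [7, -9, 81])
2. MUL -> [7, -729]
3. PUSH -64 -> [7, -729, -64]
4. SWAP -> [7, -64, -729]
5. DUP -> [7, -64, -729, -729]
6. DROP -> [7, -64, -729]
7. SWAP -> [7, -729, -64]
8. DROP -> [7, -729]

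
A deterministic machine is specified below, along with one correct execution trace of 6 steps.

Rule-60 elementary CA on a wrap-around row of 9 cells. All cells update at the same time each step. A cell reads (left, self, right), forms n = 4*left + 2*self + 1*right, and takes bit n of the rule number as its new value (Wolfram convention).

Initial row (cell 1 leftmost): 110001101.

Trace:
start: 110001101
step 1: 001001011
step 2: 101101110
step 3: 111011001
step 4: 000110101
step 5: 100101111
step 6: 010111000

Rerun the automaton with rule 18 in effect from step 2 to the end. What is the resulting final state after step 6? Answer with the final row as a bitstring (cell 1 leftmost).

(re-executing steps 2..6 under rule 18; state before step 2: 001001011)
step 2: 110110000
step 3: 000001001
step 4: 100010110
step 5: 010100000
step 6: 100010000

100010000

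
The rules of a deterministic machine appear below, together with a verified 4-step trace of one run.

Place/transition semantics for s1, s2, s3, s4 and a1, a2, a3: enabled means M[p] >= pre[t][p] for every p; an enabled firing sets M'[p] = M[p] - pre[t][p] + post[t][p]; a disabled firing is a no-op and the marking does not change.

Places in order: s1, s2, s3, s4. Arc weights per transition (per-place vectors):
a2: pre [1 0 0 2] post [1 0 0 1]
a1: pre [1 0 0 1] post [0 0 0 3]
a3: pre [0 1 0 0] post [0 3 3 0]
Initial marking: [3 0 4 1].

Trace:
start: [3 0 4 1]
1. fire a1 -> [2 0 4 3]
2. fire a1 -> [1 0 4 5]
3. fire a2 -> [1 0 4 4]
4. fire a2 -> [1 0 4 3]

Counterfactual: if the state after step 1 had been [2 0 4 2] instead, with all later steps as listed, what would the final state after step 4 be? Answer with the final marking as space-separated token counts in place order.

state after step 1 := [2 0 4 2]
2. fire a1 -> [1 0 4 4]
3. fire a2 -> [1 0 4 3]
4. fire a2 -> [1 0 4 2]

1 0 4 2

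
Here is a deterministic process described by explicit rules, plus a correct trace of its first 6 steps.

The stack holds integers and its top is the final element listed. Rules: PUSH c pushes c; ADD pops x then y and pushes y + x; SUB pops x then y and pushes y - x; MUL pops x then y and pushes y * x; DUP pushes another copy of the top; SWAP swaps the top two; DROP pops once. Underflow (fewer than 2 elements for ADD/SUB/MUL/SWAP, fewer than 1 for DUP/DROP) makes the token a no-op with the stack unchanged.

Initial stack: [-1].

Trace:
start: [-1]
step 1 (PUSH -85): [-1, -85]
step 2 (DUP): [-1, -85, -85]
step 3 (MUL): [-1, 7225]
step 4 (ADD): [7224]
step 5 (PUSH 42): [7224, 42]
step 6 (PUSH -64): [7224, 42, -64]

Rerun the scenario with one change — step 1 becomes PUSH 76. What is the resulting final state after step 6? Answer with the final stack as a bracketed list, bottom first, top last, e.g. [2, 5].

(re-executing from step 1 with the substitution; state before step 1: [-1])
step 1 (PUSH 76): [-1, 76]
step 2 (DUP): [-1, 76, 76]
step 3 (MUL): [-1, 5776]
step 4 (ADD): [5775]
step 5 (PUSH 42): [5775, 42]
step 6 (PUSH -64): [5775, 42, -64]

[5775, 42, -64]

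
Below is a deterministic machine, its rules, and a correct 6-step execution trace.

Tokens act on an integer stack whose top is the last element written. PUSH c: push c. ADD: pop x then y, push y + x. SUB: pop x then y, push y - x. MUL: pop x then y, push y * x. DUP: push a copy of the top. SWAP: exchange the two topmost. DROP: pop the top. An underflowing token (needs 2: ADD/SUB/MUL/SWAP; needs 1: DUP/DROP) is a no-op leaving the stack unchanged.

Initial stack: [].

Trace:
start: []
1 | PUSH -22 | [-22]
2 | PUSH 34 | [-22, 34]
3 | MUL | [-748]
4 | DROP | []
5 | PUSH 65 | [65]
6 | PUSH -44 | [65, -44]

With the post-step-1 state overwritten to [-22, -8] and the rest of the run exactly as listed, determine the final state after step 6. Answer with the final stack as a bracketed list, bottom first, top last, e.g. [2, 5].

[-22, 65, -44]

state after step 1 := [-22, -8]
2 | PUSH 34 | [-22, -8, 34]
3 | MUL | [-22, -272]
4 | DROP | [-22]
5 | PUSH 65 | [-22, 65]
6 | PUSH -44 | [-22, 65, -44]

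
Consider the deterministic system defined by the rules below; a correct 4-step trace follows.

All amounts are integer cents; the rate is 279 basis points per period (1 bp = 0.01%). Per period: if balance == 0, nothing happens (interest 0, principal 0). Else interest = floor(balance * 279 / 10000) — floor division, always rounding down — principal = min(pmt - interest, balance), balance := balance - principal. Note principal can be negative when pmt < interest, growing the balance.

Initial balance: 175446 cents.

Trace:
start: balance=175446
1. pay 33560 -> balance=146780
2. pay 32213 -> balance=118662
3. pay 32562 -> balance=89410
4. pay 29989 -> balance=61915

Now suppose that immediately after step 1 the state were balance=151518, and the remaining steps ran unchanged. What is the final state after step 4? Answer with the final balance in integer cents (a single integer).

state after step 1 := balance=151518
2. pay 32213 -> balance=123532
3. pay 32562 -> balance=94416
4. pay 29989 -> balance=67061

67061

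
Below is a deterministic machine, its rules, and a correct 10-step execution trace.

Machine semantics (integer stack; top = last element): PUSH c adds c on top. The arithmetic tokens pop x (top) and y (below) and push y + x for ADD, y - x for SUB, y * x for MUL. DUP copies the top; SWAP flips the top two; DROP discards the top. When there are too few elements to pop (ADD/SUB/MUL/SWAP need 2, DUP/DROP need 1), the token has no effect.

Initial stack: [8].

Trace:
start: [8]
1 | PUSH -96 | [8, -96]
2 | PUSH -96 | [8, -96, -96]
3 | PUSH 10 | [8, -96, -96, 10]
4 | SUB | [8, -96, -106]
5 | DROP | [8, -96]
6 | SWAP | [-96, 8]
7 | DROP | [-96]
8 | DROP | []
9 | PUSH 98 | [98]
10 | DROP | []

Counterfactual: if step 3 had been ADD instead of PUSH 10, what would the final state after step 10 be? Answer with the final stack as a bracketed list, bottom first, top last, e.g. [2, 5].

(re-executing from step 3 with the substitution; state before step 3: [8, -96, -96])
3 | ADD | [8, -192]
4 | SUB | [200]
5 | DROP | []
6 | SWAP | []
7 | DROP | []
8 | DROP | []
9 | PUSH 98 | [98]
10 | DROP | []

[]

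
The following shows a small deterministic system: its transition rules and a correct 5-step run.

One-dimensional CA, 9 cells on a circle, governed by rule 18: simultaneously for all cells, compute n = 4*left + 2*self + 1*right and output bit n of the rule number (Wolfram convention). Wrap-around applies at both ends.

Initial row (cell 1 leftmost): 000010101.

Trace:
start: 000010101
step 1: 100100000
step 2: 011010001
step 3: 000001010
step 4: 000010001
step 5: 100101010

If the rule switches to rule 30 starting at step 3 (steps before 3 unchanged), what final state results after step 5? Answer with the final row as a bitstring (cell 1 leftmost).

110001111

(re-executing steps 3..5 under rule 30; state before step 3: 011010001)
step 3: 010011011
step 4: 011110010
step 5: 110001111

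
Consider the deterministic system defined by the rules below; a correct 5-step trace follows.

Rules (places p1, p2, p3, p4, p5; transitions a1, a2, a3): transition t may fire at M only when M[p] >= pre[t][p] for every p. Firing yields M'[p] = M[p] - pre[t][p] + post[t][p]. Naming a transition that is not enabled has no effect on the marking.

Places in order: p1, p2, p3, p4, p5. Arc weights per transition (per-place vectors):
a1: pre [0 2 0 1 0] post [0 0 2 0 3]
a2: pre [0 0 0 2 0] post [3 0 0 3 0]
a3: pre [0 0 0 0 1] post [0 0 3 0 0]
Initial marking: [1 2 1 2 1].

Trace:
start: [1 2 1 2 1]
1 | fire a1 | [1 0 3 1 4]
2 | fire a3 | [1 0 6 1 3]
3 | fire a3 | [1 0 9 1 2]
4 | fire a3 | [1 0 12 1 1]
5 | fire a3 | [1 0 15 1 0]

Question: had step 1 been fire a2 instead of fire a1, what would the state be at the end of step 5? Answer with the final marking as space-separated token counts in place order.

(re-executing from step 1 with the substitution; state before step 1: [1 2 1 2 1])
1 | fire a2 | [4 2 1 3 1]
2 | fire a3 | [4 2 4 3 0]
3 | fire a3 | [4 2 4 3 0]
4 | fire a3 | [4 2 4 3 0]
5 | fire a3 | [4 2 4 3 0]

4 2 4 3 0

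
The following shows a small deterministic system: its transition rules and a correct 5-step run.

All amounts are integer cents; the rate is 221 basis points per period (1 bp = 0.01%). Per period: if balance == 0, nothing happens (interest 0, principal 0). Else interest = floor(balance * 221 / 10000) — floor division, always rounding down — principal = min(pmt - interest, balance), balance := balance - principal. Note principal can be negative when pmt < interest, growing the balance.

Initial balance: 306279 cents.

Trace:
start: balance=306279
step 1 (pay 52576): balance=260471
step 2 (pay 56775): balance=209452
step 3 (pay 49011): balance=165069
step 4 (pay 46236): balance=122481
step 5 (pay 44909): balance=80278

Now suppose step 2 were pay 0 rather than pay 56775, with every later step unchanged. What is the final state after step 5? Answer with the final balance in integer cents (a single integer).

(re-executing from step 2 with the substitution; state before step 2: balance=260471)
step 2 (pay 0): balance=266227
step 3 (pay 49011): balance=223099
step 4 (pay 46236): balance=181793
step 5 (pay 44909): balance=140901

140901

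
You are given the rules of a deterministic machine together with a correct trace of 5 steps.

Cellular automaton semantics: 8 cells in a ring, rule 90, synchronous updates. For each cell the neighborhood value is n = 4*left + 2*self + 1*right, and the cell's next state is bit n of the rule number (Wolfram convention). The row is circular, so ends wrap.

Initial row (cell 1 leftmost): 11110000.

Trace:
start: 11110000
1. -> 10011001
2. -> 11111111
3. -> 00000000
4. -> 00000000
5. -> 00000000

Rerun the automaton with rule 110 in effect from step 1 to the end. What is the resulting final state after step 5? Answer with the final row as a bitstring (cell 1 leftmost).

10110000

(re-executing steps 1..5 under rule 110; state before step 1: 11110000)
1. -> 10010001
2. -> 10110011
3. -> 11110110
4. -> 10011111
5. -> 10110000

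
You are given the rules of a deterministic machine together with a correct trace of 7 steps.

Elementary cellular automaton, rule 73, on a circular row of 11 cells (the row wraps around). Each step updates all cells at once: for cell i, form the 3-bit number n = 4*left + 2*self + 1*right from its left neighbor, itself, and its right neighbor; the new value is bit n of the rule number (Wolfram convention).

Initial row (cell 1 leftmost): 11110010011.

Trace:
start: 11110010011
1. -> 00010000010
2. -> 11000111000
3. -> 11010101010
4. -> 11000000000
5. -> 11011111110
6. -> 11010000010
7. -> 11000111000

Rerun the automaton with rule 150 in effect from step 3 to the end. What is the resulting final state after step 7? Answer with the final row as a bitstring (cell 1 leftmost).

11010010010

(re-executing steps 3..7 under rule 150; state before step 3: 11000111000)
3. -> 00101010101
4. -> 11101010101
5. -> 11001010100
6. -> 00111010111
7. -> 11010010010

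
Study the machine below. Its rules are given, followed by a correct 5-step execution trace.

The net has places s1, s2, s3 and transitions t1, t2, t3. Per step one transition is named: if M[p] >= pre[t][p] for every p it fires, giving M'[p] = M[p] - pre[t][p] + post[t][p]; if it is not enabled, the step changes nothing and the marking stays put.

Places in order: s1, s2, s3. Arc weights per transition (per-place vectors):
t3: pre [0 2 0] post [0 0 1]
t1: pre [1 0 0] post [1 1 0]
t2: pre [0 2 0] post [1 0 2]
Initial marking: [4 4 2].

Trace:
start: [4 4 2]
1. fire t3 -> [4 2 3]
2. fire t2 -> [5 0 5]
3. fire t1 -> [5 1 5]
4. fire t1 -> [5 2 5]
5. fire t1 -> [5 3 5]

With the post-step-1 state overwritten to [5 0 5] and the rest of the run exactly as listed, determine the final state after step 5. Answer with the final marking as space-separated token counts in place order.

5 3 5

state after step 1 := [5 0 5]
2. fire t2 -> [5 0 5]
3. fire t1 -> [5 1 5]
4. fire t1 -> [5 2 5]
5. fire t1 -> [5 3 5]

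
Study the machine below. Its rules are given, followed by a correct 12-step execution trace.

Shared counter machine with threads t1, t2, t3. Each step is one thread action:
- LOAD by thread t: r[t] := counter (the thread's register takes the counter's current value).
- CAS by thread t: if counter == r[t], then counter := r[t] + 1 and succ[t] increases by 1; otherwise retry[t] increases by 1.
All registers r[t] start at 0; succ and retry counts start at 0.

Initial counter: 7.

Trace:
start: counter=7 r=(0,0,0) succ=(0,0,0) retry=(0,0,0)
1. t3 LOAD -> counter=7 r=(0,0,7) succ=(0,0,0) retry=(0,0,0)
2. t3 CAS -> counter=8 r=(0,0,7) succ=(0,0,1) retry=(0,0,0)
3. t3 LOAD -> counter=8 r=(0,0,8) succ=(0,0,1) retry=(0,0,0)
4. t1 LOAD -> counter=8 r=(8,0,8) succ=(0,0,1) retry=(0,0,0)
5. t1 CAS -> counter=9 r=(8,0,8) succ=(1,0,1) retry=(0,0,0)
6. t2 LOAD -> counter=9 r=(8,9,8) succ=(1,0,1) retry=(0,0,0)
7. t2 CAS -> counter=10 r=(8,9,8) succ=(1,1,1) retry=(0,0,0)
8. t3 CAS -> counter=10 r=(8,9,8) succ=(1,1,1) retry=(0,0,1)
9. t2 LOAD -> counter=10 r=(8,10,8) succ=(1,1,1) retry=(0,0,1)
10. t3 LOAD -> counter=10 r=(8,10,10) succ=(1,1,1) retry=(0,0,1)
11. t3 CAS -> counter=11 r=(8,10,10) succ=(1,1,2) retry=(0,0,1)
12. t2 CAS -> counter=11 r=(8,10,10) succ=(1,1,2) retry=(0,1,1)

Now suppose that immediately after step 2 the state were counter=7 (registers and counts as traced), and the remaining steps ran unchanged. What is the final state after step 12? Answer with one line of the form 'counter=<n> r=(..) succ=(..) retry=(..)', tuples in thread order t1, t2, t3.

counter=10 r=(7,9,9) succ=(1,1,2) retry=(0,1,1)

state after step 2 := counter=7 r=(0,0,7) succ=(0,0,1) retry=(0,0,0)
3. t3 LOAD -> counter=7 r=(0,0,7) succ=(0,0,1) retry=(0,0,0)
4. t1 LOAD -> counter=7 r=(7,0,7) succ=(0,0,1) retry=(0,0,0)
5. t1 CAS -> counter=8 r=(7,0,7) succ=(1,0,1) retry=(0,0,0)
6. t2 LOAD -> counter=8 r=(7,8,7) succ=(1,0,1) retry=(0,0,0)
7. t2 CAS -> counter=9 r=(7,8,7) succ=(1,1,1) retry=(0,0,0)
8. t3 CAS -> counter=9 r=(7,8,7) succ=(1,1,1) retry=(0,0,1)
9. t2 LOAD -> counter=9 r=(7,9,7) succ=(1,1,1) retry=(0,0,1)
10. t3 LOAD -> counter=9 r=(7,9,9) succ=(1,1,1) retry=(0,0,1)
11. t3 CAS -> counter=10 r=(7,9,9) succ=(1,1,2) retry=(0,0,1)
12. t2 CAS -> counter=10 r=(7,9,9) succ=(1,1,2) retry=(0,1,1)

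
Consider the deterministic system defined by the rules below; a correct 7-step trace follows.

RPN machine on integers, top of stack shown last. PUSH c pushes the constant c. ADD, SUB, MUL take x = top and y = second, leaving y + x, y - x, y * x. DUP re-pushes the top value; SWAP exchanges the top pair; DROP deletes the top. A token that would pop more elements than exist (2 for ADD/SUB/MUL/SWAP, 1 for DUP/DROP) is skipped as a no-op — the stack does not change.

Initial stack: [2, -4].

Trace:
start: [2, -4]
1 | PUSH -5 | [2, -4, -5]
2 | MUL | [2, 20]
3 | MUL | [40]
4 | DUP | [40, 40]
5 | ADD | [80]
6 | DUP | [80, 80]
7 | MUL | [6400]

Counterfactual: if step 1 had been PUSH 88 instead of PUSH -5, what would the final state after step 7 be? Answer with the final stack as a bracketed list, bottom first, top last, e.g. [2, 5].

(re-executing from step 1 with the substitution; state before step 1: [2, -4])
1 | PUSH 88 | [2, -4, 88]
2 | MUL | [2, -352]
3 | MUL | [-704]
4 | DUP | [-704, -704]
5 | ADD | [-1408]
6 | DUP | [-1408, -1408]
7 | MUL | [1982464]

[1982464]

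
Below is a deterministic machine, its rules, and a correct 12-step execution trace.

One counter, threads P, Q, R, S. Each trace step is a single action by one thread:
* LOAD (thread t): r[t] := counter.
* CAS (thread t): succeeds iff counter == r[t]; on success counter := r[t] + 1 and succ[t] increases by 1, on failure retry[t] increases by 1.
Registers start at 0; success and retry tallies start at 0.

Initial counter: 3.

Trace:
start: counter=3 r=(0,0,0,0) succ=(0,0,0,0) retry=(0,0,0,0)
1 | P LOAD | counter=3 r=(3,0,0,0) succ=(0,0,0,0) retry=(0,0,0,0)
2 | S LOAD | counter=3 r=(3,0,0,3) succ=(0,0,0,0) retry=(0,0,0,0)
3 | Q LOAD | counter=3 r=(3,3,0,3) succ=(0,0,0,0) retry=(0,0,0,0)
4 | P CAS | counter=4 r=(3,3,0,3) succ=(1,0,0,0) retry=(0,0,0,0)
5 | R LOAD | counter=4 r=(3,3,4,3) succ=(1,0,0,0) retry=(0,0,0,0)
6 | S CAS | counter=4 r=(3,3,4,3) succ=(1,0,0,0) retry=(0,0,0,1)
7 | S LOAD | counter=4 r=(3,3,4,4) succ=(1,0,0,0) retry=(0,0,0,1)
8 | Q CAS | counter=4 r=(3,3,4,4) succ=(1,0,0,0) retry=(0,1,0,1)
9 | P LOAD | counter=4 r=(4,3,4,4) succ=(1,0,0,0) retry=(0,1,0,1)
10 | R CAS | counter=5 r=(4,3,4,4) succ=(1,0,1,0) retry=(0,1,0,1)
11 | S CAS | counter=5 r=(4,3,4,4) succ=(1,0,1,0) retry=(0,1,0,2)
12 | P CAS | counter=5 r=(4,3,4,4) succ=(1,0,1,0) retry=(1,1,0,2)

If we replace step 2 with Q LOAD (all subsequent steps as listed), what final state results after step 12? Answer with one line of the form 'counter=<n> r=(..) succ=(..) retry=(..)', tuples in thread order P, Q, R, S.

counter=5 r=(4,3,4,4) succ=(1,0,1,0) retry=(1,1,0,2)

(re-executing from step 2 with the substitution; state before step 2: counter=3 r=(3,0,0,0) succ=(0,0,0,0) retry=(0,0,0,0))
2 | Q LOAD | counter=3 r=(3,3,0,0) succ=(0,0,0,0) retry=(0,0,0,0)
3 | Q LOAD | counter=3 r=(3,3,0,0) succ=(0,0,0,0) retry=(0,0,0,0)
4 | P CAS | counter=4 r=(3,3,0,0) succ=(1,0,0,0) retry=(0,0,0,0)
5 | R LOAD | counter=4 r=(3,3,4,0) succ=(1,0,0,0) retry=(0,0,0,0)
6 | S CAS | counter=4 r=(3,3,4,0) succ=(1,0,0,0) retry=(0,0,0,1)
7 | S LOAD | counter=4 r=(3,3,4,4) succ=(1,0,0,0) retry=(0,0,0,1)
8 | Q CAS | counter=4 r=(3,3,4,4) succ=(1,0,0,0) retry=(0,1,0,1)
9 | P LOAD | counter=4 r=(4,3,4,4) succ=(1,0,0,0) retry=(0,1,0,1)
10 | R CAS | counter=5 r=(4,3,4,4) succ=(1,0,1,0) retry=(0,1,0,1)
11 | S CAS | counter=5 r=(4,3,4,4) succ=(1,0,1,0) retry=(0,1,0,2)
12 | P CAS | counter=5 r=(4,3,4,4) succ=(1,0,1,0) retry=(1,1,0,2)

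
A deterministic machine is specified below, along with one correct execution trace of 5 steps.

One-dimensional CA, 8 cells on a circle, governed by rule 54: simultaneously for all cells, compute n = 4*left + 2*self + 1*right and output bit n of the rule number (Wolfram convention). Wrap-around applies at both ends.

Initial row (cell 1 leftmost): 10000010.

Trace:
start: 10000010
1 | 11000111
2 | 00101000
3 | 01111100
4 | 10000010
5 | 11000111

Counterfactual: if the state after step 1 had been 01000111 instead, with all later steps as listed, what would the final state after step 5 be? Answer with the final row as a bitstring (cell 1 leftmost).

state after step 1 := 01000111
2 | 11101000
3 | 00011101
4 | 10100011
5 | 01110100

01110100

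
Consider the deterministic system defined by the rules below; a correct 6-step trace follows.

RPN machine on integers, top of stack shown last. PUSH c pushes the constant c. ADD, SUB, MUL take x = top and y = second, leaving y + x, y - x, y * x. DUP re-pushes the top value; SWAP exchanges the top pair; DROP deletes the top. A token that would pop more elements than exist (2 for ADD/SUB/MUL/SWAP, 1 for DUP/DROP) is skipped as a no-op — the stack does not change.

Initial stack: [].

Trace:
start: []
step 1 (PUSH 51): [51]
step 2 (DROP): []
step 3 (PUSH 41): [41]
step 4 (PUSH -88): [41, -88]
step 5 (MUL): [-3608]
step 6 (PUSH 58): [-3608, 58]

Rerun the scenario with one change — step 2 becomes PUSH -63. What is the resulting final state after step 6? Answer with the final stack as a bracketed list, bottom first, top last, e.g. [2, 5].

(re-executing from step 2 with the substitution; state before step 2: [51])
step 2 (PUSH -63): [51, -63]
step 3 (PUSH 41): [51, -63, 41]
step 4 (PUSH -88): [51, -63, 41, -88]
step 5 (MUL): [51, -63, -3608]
step 6 (PUSH 58): [51, -63, -3608, 58]

[51, -63, -3608, 58]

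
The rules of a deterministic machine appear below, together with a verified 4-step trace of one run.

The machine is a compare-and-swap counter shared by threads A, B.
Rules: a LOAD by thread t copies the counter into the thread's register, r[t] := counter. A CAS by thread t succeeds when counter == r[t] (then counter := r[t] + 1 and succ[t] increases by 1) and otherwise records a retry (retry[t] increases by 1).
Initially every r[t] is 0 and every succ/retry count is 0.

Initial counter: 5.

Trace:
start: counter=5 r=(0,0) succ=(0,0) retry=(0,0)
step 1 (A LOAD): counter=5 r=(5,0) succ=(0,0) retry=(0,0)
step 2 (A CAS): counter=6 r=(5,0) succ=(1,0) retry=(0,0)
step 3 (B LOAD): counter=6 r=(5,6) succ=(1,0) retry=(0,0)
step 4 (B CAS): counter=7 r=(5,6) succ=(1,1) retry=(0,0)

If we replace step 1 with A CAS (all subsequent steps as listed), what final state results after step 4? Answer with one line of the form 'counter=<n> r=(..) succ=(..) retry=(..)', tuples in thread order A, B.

(re-executing from step 1 with the substitution; state before step 1: counter=5 r=(0,0) succ=(0,0) retry=(0,0))
step 1 (A CAS): counter=5 r=(0,0) succ=(0,0) retry=(1,0)
step 2 (A CAS): counter=5 r=(0,0) succ=(0,0) retry=(2,0)
step 3 (B LOAD): counter=5 r=(0,5) succ=(0,0) retry=(2,0)
step 4 (B CAS): counter=6 r=(0,5) succ=(0,1) retry=(2,0)

counter=6 r=(0,5) succ=(0,1) retry=(2,0)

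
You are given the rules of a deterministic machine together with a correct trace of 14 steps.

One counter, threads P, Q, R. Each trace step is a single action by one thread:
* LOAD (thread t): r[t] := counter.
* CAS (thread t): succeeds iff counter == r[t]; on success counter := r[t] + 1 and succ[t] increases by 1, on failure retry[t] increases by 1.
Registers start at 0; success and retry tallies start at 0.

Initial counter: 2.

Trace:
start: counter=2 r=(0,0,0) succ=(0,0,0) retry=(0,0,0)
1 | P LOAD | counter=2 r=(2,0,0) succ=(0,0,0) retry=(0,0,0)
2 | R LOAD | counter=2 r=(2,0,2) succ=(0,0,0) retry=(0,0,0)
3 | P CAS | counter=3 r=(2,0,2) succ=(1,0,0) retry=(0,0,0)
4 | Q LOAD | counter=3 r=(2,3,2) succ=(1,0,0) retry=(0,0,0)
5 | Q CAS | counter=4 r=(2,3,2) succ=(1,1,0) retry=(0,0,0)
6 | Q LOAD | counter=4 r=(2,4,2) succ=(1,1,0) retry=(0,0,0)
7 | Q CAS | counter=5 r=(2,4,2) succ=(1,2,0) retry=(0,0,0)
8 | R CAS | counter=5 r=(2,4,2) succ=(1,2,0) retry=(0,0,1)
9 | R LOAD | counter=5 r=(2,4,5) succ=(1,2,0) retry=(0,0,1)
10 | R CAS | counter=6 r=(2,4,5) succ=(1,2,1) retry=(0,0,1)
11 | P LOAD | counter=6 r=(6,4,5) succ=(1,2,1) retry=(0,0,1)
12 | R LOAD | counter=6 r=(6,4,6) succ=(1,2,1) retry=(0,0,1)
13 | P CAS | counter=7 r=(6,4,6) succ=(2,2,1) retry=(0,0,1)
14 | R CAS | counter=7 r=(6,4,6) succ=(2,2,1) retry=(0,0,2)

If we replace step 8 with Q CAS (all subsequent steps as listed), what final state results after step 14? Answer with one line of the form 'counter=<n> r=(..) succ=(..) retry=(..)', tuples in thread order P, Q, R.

(re-executing from step 8 with the substitution; state before step 8: counter=5 r=(2,4,2) succ=(1,2,0) retry=(0,0,0))
8 | Q CAS | counter=5 r=(2,4,2) succ=(1,2,0) retry=(0,1,0)
9 | R LOAD | counter=5 r=(2,4,5) succ=(1,2,0) retry=(0,1,0)
10 | R CAS | counter=6 r=(2,4,5) succ=(1,2,1) retry=(0,1,0)
11 | P LOAD | counter=6 r=(6,4,5) succ=(1,2,1) retry=(0,1,0)
12 | R LOAD | counter=6 r=(6,4,6) succ=(1,2,1) retry=(0,1,0)
13 | P CAS | counter=7 r=(6,4,6) succ=(2,2,1) retry=(0,1,0)
14 | R CAS | counter=7 r=(6,4,6) succ=(2,2,1) retry=(0,1,1)

counter=7 r=(6,4,6) succ=(2,2,1) retry=(0,1,1)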